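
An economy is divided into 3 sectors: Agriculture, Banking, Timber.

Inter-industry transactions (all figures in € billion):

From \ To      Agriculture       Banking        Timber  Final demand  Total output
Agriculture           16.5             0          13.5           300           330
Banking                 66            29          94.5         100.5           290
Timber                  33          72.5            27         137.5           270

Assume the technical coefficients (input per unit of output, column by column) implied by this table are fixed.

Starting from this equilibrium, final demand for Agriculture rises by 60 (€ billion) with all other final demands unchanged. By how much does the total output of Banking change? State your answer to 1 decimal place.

Δx_B = 19.0

Technical coefficients a_ij = z_ij / X_j:
  a_AA = 16.5/330 = 0.05, a_BA = 66/330 = 0.20, a_TA = 33/330 = 0.10
  a_AB = 0/290 = 0.00, a_BB = 29/290 = 0.10, a_TB = 72.5/290 = 0.25
  a_AT = 13.5/270 = 0.05, a_BT = 94.5/270 = 0.35, a_TT = 27/270 = 0.10
I − A =
  [   0.95     0.00    -0.05]
  [  -0.20     0.90    -0.35]
  [  -0.10    -0.25     0.90]
Cofactors of I−A, C_ij = (−1)^(i+j)·(minor ij) (rows/columns in the sector order above):
  C_11 = (0.90)(0.90) − (-0.35)(-0.25) = 0.7225
  C_12 = −[(-0.20)(0.90) − (-0.35)(-0.10)] = 0.2150
  C_13 = (-0.20)(-0.25) − (0.90)(-0.10) = 0.1400
  C_21 = −[(0.00)(0.90) − (-0.05)(-0.25)] = 0.0125
  C_22 = (0.95)(0.90) − (-0.05)(-0.10) = 0.8500
  C_23 = −[(0.95)(-0.25) − (0.00)(-0.10)] = 0.2375
  C_31 = (0.00)(-0.35) − (-0.05)(0.90) = 0.0450
  C_32 = −[(0.95)(-0.35) − (-0.05)(-0.20)] = 0.3425
  C_33 = (0.95)(0.90) − (0.00)(-0.20) = 0.8550
det(I−A) = Σ_j (I−A)_1j·C_1j = (0.95)(0.7225) + (0.00)(0.2150) + (-0.05)(0.1400) = 0.679375
adj(I−A) = Cᵀ =
  [ 0.7225   0.0125   0.0450]
  [ 0.2150   0.8500   0.3425]
  [ 0.1400   0.2375   0.8550]
(I − A)⁻¹ = adj(I−A) / det(I−A) ≈
  [   1.0635     0.0184     0.0662]
  [   0.3165     1.2511     0.5041]
  [   0.2061     0.3496     1.2585]
Δx = (I − A)⁻¹ Δd with Δd having +60 in the Agriculture component and 0 elsewhere.
So Δx_B = L_BA · (+60), where L_BA = adj(I−A)_BA / det(I−A) = 0.2150 / 0.679375.
Δx_B = 0.2150 × (+60) / 0.679375 = 12.90 / 0.679375 ≈ 19.0.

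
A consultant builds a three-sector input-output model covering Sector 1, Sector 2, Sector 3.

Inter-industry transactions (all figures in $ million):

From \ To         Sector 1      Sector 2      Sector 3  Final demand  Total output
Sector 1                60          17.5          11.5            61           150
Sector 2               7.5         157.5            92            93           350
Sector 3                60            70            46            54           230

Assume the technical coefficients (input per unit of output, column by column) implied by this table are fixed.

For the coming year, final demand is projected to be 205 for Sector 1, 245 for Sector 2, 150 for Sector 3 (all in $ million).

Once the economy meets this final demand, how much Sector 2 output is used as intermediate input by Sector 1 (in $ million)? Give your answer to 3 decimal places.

z_21 = 23.952

Technical coefficients a_ij = z_ij / X_j:
  a_11 = 60/150 = 0.40, a_21 = 7.5/150 = 0.05, a_31 = 60/150 = 0.40
  a_12 = 17.5/350 = 0.05, a_22 = 157.5/350 = 0.45, a_32 = 70/350 = 0.20
  a_13 = 11.5/230 = 0.05, a_23 = 92/230 = 0.40, a_33 = 46/230 = 0.20
I − A =
  [   0.60    -0.05    -0.05]
  [  -0.05     0.55    -0.40]
  [  -0.40    -0.20     0.80]
Cofactors of I−A, C_ij = (−1)^(i+j)·(minor ij) (rows/columns in the sector order above):
  C_11 = (0.55)(0.80) − (-0.40)(-0.20) = 0.3600
  C_12 = −[(-0.05)(0.80) − (-0.40)(-0.40)] = 0.2000
  C_13 = (-0.05)(-0.20) − (0.55)(-0.40) = 0.2300
  C_21 = −[(-0.05)(0.80) − (-0.05)(-0.20)] = 0.0500
  C_22 = (0.60)(0.80) − (-0.05)(-0.40) = 0.4600
  C_23 = −[(0.60)(-0.20) − (-0.05)(-0.40)] = 0.1400
  C_31 = (-0.05)(-0.40) − (-0.05)(0.55) = 0.0475
  C_32 = −[(0.60)(-0.40) − (-0.05)(-0.05)] = 0.2425
  C_33 = (0.60)(0.55) − (-0.05)(-0.05) = 0.3275
det(I−A) = Σ_j (I−A)_1j·C_1j = (0.60)(0.3600) + (-0.05)(0.2000) + (-0.05)(0.2300) = 0.1945
adj(I−A) = Cᵀ =
  [ 0.3600   0.0500   0.0475]
  [ 0.2000   0.4600   0.2425]
  [ 0.2300   0.1400   0.3275]
(I − A)⁻¹ = adj(I−A) / det(I−A) ≈
  [   1.8509     0.2571     0.2442]
  [   1.0283     2.3650     1.2468]
  [   1.1825     0.7198     1.6838]
First solve x = (I − A)⁻¹ d = adj(I−A)·d / det(I−A); in particular x_1 = (0.3600·205 + 0.0500·245 + 0.0475·150) / 0.1945 = 93.175 / 0.1945 ≈ 479.04884.
Intermediate flow from 2 to 1: z_21 = a_21 · x_1 = 0.05 × 93.175 / 0.1945 = 4.65875 / 0.1945 ≈ 23.952.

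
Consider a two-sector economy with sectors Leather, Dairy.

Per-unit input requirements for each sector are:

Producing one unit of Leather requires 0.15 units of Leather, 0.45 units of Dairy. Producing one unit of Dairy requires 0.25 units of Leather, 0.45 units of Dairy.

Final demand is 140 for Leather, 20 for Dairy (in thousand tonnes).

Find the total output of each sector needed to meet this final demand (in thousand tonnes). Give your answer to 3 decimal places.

x_1 = 230.986, x_2 = 225.352

I − A =
  [   0.85    -0.25]
  [  -0.45     0.55]
det(I−A) = (0.85)(0.55) − (-0.25)(-0.45) = 0.3550
adj(I−A) = [[0.55, 0.25], [0.45, 0.85]]
(I − A)⁻¹ = adj(I−A) / det(I−A) ≈
  [   1.5493     0.7042]
  [   1.2676     2.3944]
x = (I − A)⁻¹ d = adj(I−A)·d / det(I−A), with det(I−A) = 0.3550:
  x_1 = (0.55·140 + 0.25·20) / 0.3550 = 82.00 / 0.3550 ≈ 230.986
  x_2 = (0.45·140 + 0.85·20) / 0.3550 = 80.00 / 0.3550 ≈ 225.352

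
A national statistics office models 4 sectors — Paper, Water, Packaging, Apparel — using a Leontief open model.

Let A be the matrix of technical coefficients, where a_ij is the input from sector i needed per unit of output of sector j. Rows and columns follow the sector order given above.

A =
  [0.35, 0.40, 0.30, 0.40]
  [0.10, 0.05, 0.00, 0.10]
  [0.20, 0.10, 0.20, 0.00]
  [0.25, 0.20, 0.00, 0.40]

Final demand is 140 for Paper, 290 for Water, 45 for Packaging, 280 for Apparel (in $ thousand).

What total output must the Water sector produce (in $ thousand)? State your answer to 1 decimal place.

I − A =
  [   0.65    -0.40    -0.30    -0.40]
  [  -0.10     0.95     0.00    -0.10]
  [  -0.20    -0.10     0.80     0.00]
  [  -0.25    -0.20     0.00     0.60]
Compute the cofactors C_ij = (−1)^(i+j)·(3×3 minor ij) of I−A; the adjugate is their transpose:
adj(I−A) = Cᵀ =
  [ 0.44000   0.27400   0.16500   0.33900]
  [ 0.06800   0.19600   0.02550   0.07800]
  [ 0.11850   0.09300   0.22050   0.09450]
  [ 0.20600   0.17950   0.07725   0.40200]
det(I−A) = Σ_j (I−A)_1j·C_1j = (0.65)(0.44000) + (-0.40)(0.06800) + (-0.30)(0.11850) + (-0.40)(0.20600) = 0.14085
(I − A)⁻¹ = adj(I−A) / det(I−A) ≈
  [   3.1239     1.9453     1.1715     2.4068]
  [   0.4828     1.3916     0.1810     0.5538]
  [   0.8413     0.6603     1.5655     0.6709]
  [   1.4625     1.2744     0.5485     2.8541]
x = (I − A)⁻¹ d = adj(I−A)·d / det(I−A), with det(I−A) = 0.14085:
  x_1 = (0.44000·140 + 0.27400·290 + 0.16500·45 + 0.33900·280) / 0.14085 = 243.405 / 0.14085 ≈ 1728.1
  x_2 = (0.06800·140 + 0.19600·290 + 0.02550·45 + 0.07800·280) / 0.14085 = 89.3475 / 0.14085 ≈ 634.3
  x_3 = (0.11850·140 + 0.09300·290 + 0.22050·45 + 0.09450·280) / 0.14085 = 79.9425 / 0.14085 ≈ 567.6
  x_4 = (0.20600·140 + 0.17950·290 + 0.07725·45 + 0.40200·280) / 0.14085 = 196.93125 / 0.14085 ≈ 1398.2

x_2 = 634.3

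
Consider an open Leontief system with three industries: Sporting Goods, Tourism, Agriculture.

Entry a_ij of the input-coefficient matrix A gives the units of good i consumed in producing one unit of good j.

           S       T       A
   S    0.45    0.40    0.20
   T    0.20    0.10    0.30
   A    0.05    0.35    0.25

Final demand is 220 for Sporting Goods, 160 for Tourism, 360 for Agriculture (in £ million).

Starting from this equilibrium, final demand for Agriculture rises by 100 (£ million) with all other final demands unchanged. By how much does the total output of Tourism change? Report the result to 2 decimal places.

Δx_T = 91.31

I − A =
  [   0.55    -0.40    -0.20]
  [  -0.20     0.90    -0.30]
  [  -0.05    -0.35     0.75]
Cofactors of I−A, C_ij = (−1)^(i+j)·(minor ij) (rows/columns in the sector order above):
  C_11 = (0.90)(0.75) − (-0.30)(-0.35) = 0.5700
  C_12 = −[(-0.20)(0.75) − (-0.30)(-0.05)] = 0.1650
  C_13 = (-0.20)(-0.35) − (0.90)(-0.05) = 0.1150
  C_21 = −[(-0.40)(0.75) − (-0.20)(-0.35)] = 0.3700
  C_22 = (0.55)(0.75) − (-0.20)(-0.05) = 0.4025
  C_23 = −[(0.55)(-0.35) − (-0.40)(-0.05)] = 0.2125
  C_31 = (-0.40)(-0.30) − (-0.20)(0.90) = 0.3000
  C_32 = −[(0.55)(-0.30) − (-0.20)(-0.20)] = 0.2050
  C_33 = (0.55)(0.90) − (-0.40)(-0.20) = 0.4150
det(I−A) = Σ_j (I−A)_1j·C_1j = (0.55)(0.5700) + (-0.40)(0.1650) + (-0.20)(0.1150) = 0.2245
adj(I−A) = Cᵀ =
  [ 0.5700   0.3700   0.3000]
  [ 0.1650   0.4025   0.2050]
  [ 0.1150   0.2125   0.4150]
(I − A)⁻¹ = adj(I−A) / det(I−A) ≈
  [   2.5390     1.6481     1.3363]
  [   0.7350     1.7929     0.9131]
  [   0.5122     0.9465     1.8486]
Δx = (I − A)⁻¹ Δd with Δd having +100 in the Agriculture component and 0 elsewhere.
So Δx_T = L_TA · (+100), where L_TA = adj(I−A)_TA / det(I−A) = 0.2050 / 0.2245.
Δx_T = 0.2050 × (+100) / 0.2245 = 20.50 / 0.2245 ≈ 91.31.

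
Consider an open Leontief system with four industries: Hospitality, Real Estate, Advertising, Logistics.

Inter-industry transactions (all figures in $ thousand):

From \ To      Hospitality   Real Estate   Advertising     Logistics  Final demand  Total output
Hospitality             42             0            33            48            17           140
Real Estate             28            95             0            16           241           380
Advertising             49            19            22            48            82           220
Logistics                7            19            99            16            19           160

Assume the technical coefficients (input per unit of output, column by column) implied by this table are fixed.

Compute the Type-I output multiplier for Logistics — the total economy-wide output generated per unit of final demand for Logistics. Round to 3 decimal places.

m_L = 3.949

Technical coefficients a_ij = z_ij / X_j:
  a_HH = 42/140 = 0.30, a_RH = 28/140 = 0.20, a_AH = 49/140 = 0.35, a_LH = 7/140 = 0.05
  a_HR = 0/380 = 0.00, a_RR = 95/380 = 0.25, a_AR = 19/380 = 0.05, a_LR = 19/380 = 0.05
  a_HA = 33/220 = 0.15, a_RA = 0/220 = 0.00, a_AA = 22/220 = 0.10, a_LA = 99/220 = 0.45
  a_HL = 48/160 = 0.30, a_RL = 16/160 = 0.10, a_AL = 48/160 = 0.30, a_LL = 16/160 = 0.10
I − A =
  [   0.70     0.00    -0.15    -0.30]
  [  -0.20     0.75     0.00    -0.10]
  [  -0.35    -0.05     0.90    -0.30]
  [  -0.05    -0.05    -0.45     0.90]
Compute the cofactors C_ij = (−1)^(i+j)·(3×3 minor ij) of I−A; the adjugate is their transpose:
adj(I−A) = Cᵀ =
  [ 0.499500   0.029250   0.201750   0.237000]
  [ 0.155250   0.362250   0.086250   0.120750]
  [ 0.258000   0.046500   0.454750   0.242750]
  [ 0.165375   0.045000   0.243375   0.431625]
det(I−A) = Σ_j (I−A)_1j·C_1j = (0.70)(0.499500) + (0.00)(0.155250) + (-0.15)(0.258000) + (-0.30)(0.165375) = 0.2613375
(I − A)⁻¹ = adj(I−A) / det(I−A) ≈
  [   1.9113     0.1119     0.7720     0.9069]
  [   0.5941     1.3861     0.3300     0.4620]
  [   0.9872     0.1779     1.7401     0.9289]
  [   0.6328     0.1722     0.9313     1.6516]
The output multiplier for sector j is the column-j sum of the Leontief inverse (I − A)⁻¹ = adj(I−A) / det(I−A).
Column L of adj(I−A): (0.237000, 0.120750, 0.242750, 0.431625); det(I−A) = 0.2613375.
m_L = (0.237000 + 0.120750 + 0.242750 + 0.431625) / 0.2613375 = 1.032125 / 0.2613375 ≈ 3.949.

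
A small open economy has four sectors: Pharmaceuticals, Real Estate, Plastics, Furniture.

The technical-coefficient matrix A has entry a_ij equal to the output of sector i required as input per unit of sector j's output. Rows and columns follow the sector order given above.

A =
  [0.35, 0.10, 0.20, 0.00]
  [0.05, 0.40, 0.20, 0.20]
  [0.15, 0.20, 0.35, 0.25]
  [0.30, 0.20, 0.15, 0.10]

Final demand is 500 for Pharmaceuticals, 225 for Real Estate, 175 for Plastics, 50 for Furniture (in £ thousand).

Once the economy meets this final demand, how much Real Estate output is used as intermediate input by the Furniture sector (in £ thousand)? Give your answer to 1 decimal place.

I − A =
  [   0.65    -0.10    -0.20     0.00]
  [  -0.05     0.60    -0.20    -0.20]
  [  -0.15    -0.20     0.65    -0.25]
  [  -0.30    -0.20    -0.15     0.90]
Compute the cofactors C_ij = (−1)^(i+j)·(3×3 minor ij) of I−A; the adjugate is their transpose:
adj(I−A) = Cᵀ =
  [ 0.250500   0.100750   0.121000   0.056000]
  [ 0.112875   0.313875   0.157500   0.113500]
  [ 0.143500   0.170500   0.314500   0.125250]
  [ 0.132500   0.131750   0.127750   0.201250]
det(I−A) = Σ_j (I−A)_1j·C_1j = (0.65)(0.250500) + (-0.10)(0.112875) + (-0.20)(0.143500) + (0.00)(0.132500) = 0.1228375
(I − A)⁻¹ = adj(I−A) / det(I−A) ≈
  [   2.0393     0.8202     0.9850     0.4559]
  [   0.9189     2.5552     1.2822     0.9240]
  [   1.1682     1.3880     2.5603     1.0196]
  [   1.0787     1.0726     1.0400     1.6383]
First solve x = (I − A)⁻¹ d = adj(I−A)·d / det(I−A); in particular x_4 = (0.132500·500 + 0.131750·225 + 0.127750·175 + 0.201250·50) / 0.1228375 = 128.3125 / 0.1228375 ≈ 1044.571.
Intermediate flow from 2 to 4: z_24 = a_24 · x_4 = 0.20 × 128.3125 / 0.1228375 = 25.6625 / 0.1228375 ≈ 208.9.

z_24 = 208.9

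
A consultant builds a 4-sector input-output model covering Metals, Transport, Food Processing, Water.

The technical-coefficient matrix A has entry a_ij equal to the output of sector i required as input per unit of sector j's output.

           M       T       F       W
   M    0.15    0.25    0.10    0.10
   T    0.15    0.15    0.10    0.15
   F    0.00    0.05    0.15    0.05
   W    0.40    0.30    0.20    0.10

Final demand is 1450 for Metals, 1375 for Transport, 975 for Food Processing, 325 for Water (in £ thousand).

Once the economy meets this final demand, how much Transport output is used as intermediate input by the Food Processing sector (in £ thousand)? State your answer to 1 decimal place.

I − A =
  [   0.85    -0.25    -0.10    -0.10]
  [  -0.15     0.85    -0.10    -0.15]
  [   0.00    -0.05     0.85    -0.05]
  [  -0.40    -0.30    -0.20     0.90]
Compute the cofactors C_ij = (−1)^(i+j)·(3×3 minor ij) of I−A; the adjugate is their transpose:
adj(I−A) = Cᵀ =
  [ 0.596000   0.221250   0.122000   0.109875]
  [ 0.166250   0.605750   0.120500   0.126125]
  [ 0.029000   0.054000   0.524750   0.041375]
  [ 0.326750   0.312250   0.211000   0.577250]
det(I−A) = Σ_j (I−A)_1j·C_1j = (0.85)(0.596000) + (-0.25)(0.166250) + (-0.10)(0.029000) + (-0.10)(0.326750) = 0.4294625
(I − A)⁻¹ = adj(I−A) / det(I−A) ≈
  [   1.3878     0.5152     0.2841     0.2558]
  [   0.3871     1.4105     0.2806     0.2937]
  [   0.0675     0.1257     1.2219     0.0963]
  [   0.7608     0.7271     0.4913     1.3441]
First solve x = (I − A)⁻¹ d = adj(I−A)·d / det(I−A); in particular x_F = (0.029000·1450 + 0.054000·1375 + 0.524750·975 + 0.041375·325) / 0.4294625 = 641.378125 / 0.4294625 ≈ 1493.444.
Intermediate flow from T to F: z_TF = a_TF · x_F = 0.10 × 641.378125 / 0.4294625 = 64.1378125 / 0.4294625 ≈ 149.3.

z_TF = 149.3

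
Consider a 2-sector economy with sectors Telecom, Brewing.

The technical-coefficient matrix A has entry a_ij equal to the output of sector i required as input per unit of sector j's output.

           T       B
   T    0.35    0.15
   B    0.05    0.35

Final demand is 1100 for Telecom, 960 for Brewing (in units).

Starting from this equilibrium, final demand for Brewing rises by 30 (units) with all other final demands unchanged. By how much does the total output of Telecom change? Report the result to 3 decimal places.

I − A =
  [   0.65    -0.15]
  [  -0.05     0.65]
det(I−A) = (0.65)(0.65) − (-0.15)(-0.05) = 0.4150
adj(I−A) = [[0.65, 0.15], [0.05, 0.65]]
(I − A)⁻¹ = adj(I−A) / det(I−A) ≈
  [   1.5663     0.3614]
  [   0.1205     1.5663]
Δx = (I − A)⁻¹ Δd with Δd having +30 in the Brewing component and 0 elsewhere.
So Δx_T = L_TB · (+30), where L_TB = adj(I−A)_TB / det(I−A) = 0.15 / 0.4150.
Δx_T = 0.15 × (+30) / 0.4150 = 4.50 / 0.4150 ≈ 10.843.

Δx_T = 10.843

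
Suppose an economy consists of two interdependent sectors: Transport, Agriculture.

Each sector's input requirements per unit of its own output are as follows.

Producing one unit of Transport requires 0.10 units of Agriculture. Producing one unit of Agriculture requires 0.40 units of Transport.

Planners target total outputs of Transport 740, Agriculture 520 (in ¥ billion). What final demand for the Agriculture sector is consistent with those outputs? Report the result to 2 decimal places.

d_A = 446.00

I − A =
  [   1.00    -0.40]
  [  -0.10     1.00]
d = (I − A) x:
  d_T = (+1.00)·740 + (-0.40)·520 = 532.00
  d_A = (-0.10)·740 + (+1.00)·520 = 446.00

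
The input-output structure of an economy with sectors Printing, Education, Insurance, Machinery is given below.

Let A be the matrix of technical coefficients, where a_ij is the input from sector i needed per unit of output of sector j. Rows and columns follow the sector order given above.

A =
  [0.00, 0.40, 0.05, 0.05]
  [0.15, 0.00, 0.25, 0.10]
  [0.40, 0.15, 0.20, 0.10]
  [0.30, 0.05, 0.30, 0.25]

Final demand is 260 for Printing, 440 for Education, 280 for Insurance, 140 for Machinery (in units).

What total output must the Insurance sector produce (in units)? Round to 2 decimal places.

x_I = 986.40

I − A =
  [   1.00    -0.40    -0.05    -0.05]
  [  -0.15     1.00    -0.25    -0.10]
  [  -0.40    -0.15     0.80    -0.10]
  [  -0.30    -0.05    -0.30     0.75]
Compute the cofactors C_ij = (−1)^(i+j)·(3×3 minor ij) of I−A; the adjugate is their transpose:
adj(I−A) = Cᵀ =
  [ 0.532125   0.238125   0.139875   0.085875]
  [ 0.204000   0.535500   0.223125   0.114750]
  [ 0.350125   0.248250   0.672625   0.146125]
  [ 0.366500   0.230250   0.339875   0.653375]
det(I−A) = Σ_j (I−A)_1j·C_1j = (1.00)(0.532125) + (-0.40)(0.204000) + (-0.05)(0.350125) + (-0.05)(0.366500) = 0.41469375
(I − A)⁻¹ = adj(I−A) / det(I−A) ≈
  [   1.2832     0.5742     0.3373     0.2071]
  [   0.4919     1.2913     0.5380     0.2767]
  [   0.8443     0.5986     1.6220     0.3524]
  [   0.8838     0.5552     0.8196     1.5756]
x = (I − A)⁻¹ d = adj(I−A)·d / det(I−A), with det(I−A) = 0.41469375:
  x_P = (0.532125·260 + 0.238125·440 + 0.139875·280 + 0.085875·140) / 0.41469375 = 294.315 / 0.41469375 ≈ 709.72
  x_E = (0.204000·260 + 0.535500·440 + 0.223125·280 + 0.114750·140) / 0.41469375 = 367.20 / 0.41469375 ≈ 885.47
  x_I = (0.350125·260 + 0.248250·440 + 0.672625·280 + 0.146125·140) / 0.41469375 = 409.055 / 0.41469375 ≈ 986.40
  x_M = (0.366500·260 + 0.230250·440 + 0.339875·280 + 0.653375·140) / 0.41469375 = 383.2375 / 0.41469375 ≈ 924.15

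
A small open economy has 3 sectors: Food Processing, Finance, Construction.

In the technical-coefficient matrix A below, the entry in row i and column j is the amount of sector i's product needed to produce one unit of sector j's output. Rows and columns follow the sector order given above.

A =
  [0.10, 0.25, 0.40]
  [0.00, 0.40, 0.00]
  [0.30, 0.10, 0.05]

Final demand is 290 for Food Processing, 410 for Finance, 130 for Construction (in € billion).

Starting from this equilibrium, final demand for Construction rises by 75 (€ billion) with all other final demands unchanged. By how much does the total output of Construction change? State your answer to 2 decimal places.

Δx_3 = 91.84

I − A =
  [   0.90    -0.25    -0.40]
  [   0.00     0.60     0.00]
  [  -0.30    -0.10     0.95]
Cofactors of I−A, C_ij = (−1)^(i+j)·(minor ij) (rows/columns in the sector order above):
  C_11 = (0.60)(0.95) − (0.00)(-0.10) = 0.5700
  C_12 = −[(0.00)(0.95) − (0.00)(-0.30)] = 0.0000
  C_13 = (0.00)(-0.10) − (0.60)(-0.30) = 0.1800
  C_21 = −[(-0.25)(0.95) − (-0.40)(-0.10)] = 0.2775
  C_22 = (0.90)(0.95) − (-0.40)(-0.30) = 0.7350
  C_23 = −[(0.90)(-0.10) − (-0.25)(-0.30)] = 0.1650
  C_31 = (-0.25)(0.00) − (-0.40)(0.60) = 0.2400
  C_32 = −[(0.90)(0.00) − (-0.40)(0.00)] = 0.0000
  C_33 = (0.90)(0.60) − (-0.25)(0.00) = 0.5400
det(I−A) = Σ_j (I−A)_1j·C_1j = (0.90)(0.5700) + (-0.25)(0.0000) + (-0.40)(0.1800) = 0.4410
adj(I−A) = Cᵀ =
  [ 0.5700   0.2775   0.2400]
  [ 0.0000   0.7350   0.0000]
  [ 0.1800   0.1650   0.5400]
(I − A)⁻¹ = adj(I−A) / det(I−A) ≈
  [   1.2925     0.6293     0.5442]
  [   0.0000     1.6667     0.0000]
  [   0.4082     0.3741     1.2245]
Δx = (I − A)⁻¹ Δd with Δd having +75 in the Construction component and 0 elsewhere.
So Δx_3 = L_33 · (+75), where L_33 = adj(I−A)_33 / det(I−A) = 0.5400 / 0.4410.
Δx_3 = 0.5400 × (+75) / 0.4410 = 40.50 / 0.4410 ≈ 91.84.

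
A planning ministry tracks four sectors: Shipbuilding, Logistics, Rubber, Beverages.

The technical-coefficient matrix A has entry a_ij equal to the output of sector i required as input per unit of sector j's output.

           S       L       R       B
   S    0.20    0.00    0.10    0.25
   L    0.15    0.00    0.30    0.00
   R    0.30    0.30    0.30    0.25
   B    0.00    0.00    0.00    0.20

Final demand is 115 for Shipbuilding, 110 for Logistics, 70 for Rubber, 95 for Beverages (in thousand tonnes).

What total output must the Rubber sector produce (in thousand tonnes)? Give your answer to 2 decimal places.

I − A =
  [   0.80     0.00    -0.10    -0.25]
  [  -0.15     1.00    -0.30     0.00]
  [  -0.30    -0.30     0.70    -0.25]
  [   0.00     0.00     0.00     0.80]
Compute the cofactors C_ij = (−1)^(i+j)·(3×3 minor ij) of I−A; the adjugate is their transpose:
adj(I−A) = Cᵀ =
  [ 0.48800   0.02400   0.08000   0.17750]
  [ 0.15600   0.42400   0.20400   0.11250]
  [ 0.27600   0.19200   0.64000   0.28625]
  [ 0.00000   0.00000   0.00000   0.45350]
det(I−A) = Σ_j (I−A)_1j·C_1j = (0.80)(0.48800) + (0.00)(0.15600) + (-0.10)(0.27600) + (-0.25)(0.00000) = 0.3628
(I − A)⁻¹ = adj(I−A) / det(I−A) ≈
  [   1.3451     0.0662     0.2205     0.4893]
  [   0.4300     1.1687     0.5623     0.3101]
  [   0.7607     0.5292     1.7641     0.7890]
  [   0.0000     0.0000     0.0000     1.2500]
x = (I − A)⁻¹ d = adj(I−A)·d / det(I−A), with det(I−A) = 0.3628:
  x_S = (0.48800·115 + 0.02400·110 + 0.08000·70 + 0.17750·95) / 0.3628 = 81.2225 / 0.3628 ≈ 223.88
  x_L = (0.15600·115 + 0.42400·110 + 0.20400·70 + 0.11250·95) / 0.3628 = 89.5475 / 0.3628 ≈ 246.82
  x_R = (0.27600·115 + 0.19200·110 + 0.64000·70 + 0.28625·95) / 0.3628 = 124.85375 / 0.3628 ≈ 344.14
  x_B = (0.00000·115 + 0.00000·110 + 0.00000·70 + 0.45350·95) / 0.3628 = 43.0825 / 0.3628 = 118.75

x_R = 344.14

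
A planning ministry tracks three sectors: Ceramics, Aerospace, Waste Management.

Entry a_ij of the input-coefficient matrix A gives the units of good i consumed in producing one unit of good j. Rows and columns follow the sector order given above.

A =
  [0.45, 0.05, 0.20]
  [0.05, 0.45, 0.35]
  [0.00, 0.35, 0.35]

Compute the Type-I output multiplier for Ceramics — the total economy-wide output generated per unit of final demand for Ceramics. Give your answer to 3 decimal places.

I − A =
  [   0.55    -0.05    -0.20]
  [  -0.05     0.55    -0.35]
  [   0.00    -0.35     0.65]
Cofactors of I−A, C_ij = (−1)^(i+j)·(minor ij) (rows/columns in the sector order above):
  C_11 = (0.55)(0.65) − (-0.35)(-0.35) = 0.2350
  C_12 = −[(-0.05)(0.65) − (-0.35)(0.00)] = 0.0325
  C_13 = (-0.05)(-0.35) − (0.55)(0.00) = 0.0175
  C_21 = −[(-0.05)(0.65) − (-0.20)(-0.35)] = 0.1025
  C_22 = (0.55)(0.65) − (-0.20)(0.00) = 0.3575
  C_23 = −[(0.55)(-0.35) − (-0.05)(0.00)] = 0.1925
  C_31 = (-0.05)(-0.35) − (-0.20)(0.55) = 0.1275
  C_32 = −[(0.55)(-0.35) − (-0.20)(-0.05)] = 0.2025
  C_33 = (0.55)(0.55) − (-0.05)(-0.05) = 0.3000
det(I−A) = Σ_j (I−A)_1j·C_1j = (0.55)(0.2350) + (-0.05)(0.0325) + (-0.20)(0.0175) = 0.124125
adj(I−A) = Cᵀ =
  [ 0.2350   0.1025   0.1275]
  [ 0.0325   0.3575   0.2025]
  [ 0.0175   0.1925   0.3000]
(I − A)⁻¹ = adj(I−A) / det(I−A) ≈
  [   1.8933     0.8258     1.0272]
  [   0.2618     2.8802     1.6314]
  [   0.1410     1.5509     2.4169]
The output multiplier for sector j is the column-j sum of the Leontief inverse (I − A)⁻¹ = adj(I−A) / det(I−A).
Column C of adj(I−A): (0.2350, 0.0325, 0.0175); det(I−A) = 0.124125.
m_C = (0.2350 + 0.0325 + 0.0175) / 0.124125 = 0.285 / 0.124125 ≈ 2.296.

m_C = 2.296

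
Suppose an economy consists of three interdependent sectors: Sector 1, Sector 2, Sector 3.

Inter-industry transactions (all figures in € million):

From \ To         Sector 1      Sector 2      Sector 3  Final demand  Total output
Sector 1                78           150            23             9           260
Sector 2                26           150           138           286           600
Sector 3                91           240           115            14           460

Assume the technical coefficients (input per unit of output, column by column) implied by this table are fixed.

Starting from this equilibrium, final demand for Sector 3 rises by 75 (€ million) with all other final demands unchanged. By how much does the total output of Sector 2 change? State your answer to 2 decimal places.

Technical coefficients a_ij = z_ij / X_j:
  a_11 = 78/260 = 0.30, a_21 = 26/260 = 0.10, a_31 = 91/260 = 0.35
  a_12 = 150/600 = 0.25, a_22 = 150/600 = 0.25, a_32 = 240/600 = 0.40
  a_13 = 23/460 = 0.05, a_23 = 138/460 = 0.30, a_33 = 115/460 = 0.25
I − A =
  [   0.70    -0.25    -0.05]
  [  -0.10     0.75    -0.30]
  [  -0.35    -0.40     0.75]
Cofactors of I−A, C_ij = (−1)^(i+j)·(minor ij) (rows/columns in the sector order above):
  C_11 = (0.75)(0.75) − (-0.30)(-0.40) = 0.4425
  C_12 = −[(-0.10)(0.75) − (-0.30)(-0.35)] = 0.1800
  C_13 = (-0.10)(-0.40) − (0.75)(-0.35) = 0.3025
  C_21 = −[(-0.25)(0.75) − (-0.05)(-0.40)] = 0.2075
  C_22 = (0.70)(0.75) − (-0.05)(-0.35) = 0.5075
  C_23 = −[(0.70)(-0.40) − (-0.25)(-0.35)] = 0.3675
  C_31 = (-0.25)(-0.30) − (-0.05)(0.75) = 0.1125
  C_32 = −[(0.70)(-0.30) − (-0.05)(-0.10)] = 0.2150
  C_33 = (0.70)(0.75) − (-0.25)(-0.10) = 0.5000
det(I−A) = Σ_j (I−A)_1j·C_1j = (0.70)(0.4425) + (-0.25)(0.1800) + (-0.05)(0.3025) = 0.249625
adj(I−A) = Cᵀ =
  [ 0.4425   0.2075   0.1125]
  [ 0.1800   0.5075   0.2150]
  [ 0.3025   0.3675   0.5000]
(I − A)⁻¹ = adj(I−A) / det(I−A) ≈
  [   1.7727     0.8312     0.4507]
  [   0.7211     2.0330     0.8613]
  [   1.2118     1.4722     2.0030]
Δx = (I − A)⁻¹ Δd with Δd having +75 in the Sector 3 component and 0 elsewhere.
So Δx_2 = L_23 · (+75), where L_23 = adj(I−A)_23 / det(I−A) = 0.2150 / 0.249625.
Δx_2 = 0.2150 × (+75) / 0.249625 = 16.125 / 0.249625 ≈ 64.60.

Δx_2 = 64.60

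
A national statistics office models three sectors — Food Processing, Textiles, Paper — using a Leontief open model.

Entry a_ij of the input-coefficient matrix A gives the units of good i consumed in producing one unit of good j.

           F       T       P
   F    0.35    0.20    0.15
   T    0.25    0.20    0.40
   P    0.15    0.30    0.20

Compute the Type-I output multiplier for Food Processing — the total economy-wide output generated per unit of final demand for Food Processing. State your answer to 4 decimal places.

I − A =
  [   0.65    -0.20    -0.15]
  [  -0.25     0.80    -0.40]
  [  -0.15    -0.30     0.80]
Cofactors of I−A, C_ij = (−1)^(i+j)·(minor ij) (rows/columns in the sector order above):
  C_11 = (0.80)(0.80) − (-0.40)(-0.30) = 0.5200
  C_12 = −[(-0.25)(0.80) − (-0.40)(-0.15)] = 0.2600
  C_13 = (-0.25)(-0.30) − (0.80)(-0.15) = 0.1950
  C_21 = −[(-0.20)(0.80) − (-0.15)(-0.30)] = 0.2050
  C_22 = (0.65)(0.80) − (-0.15)(-0.15) = 0.4975
  C_23 = −[(0.65)(-0.30) − (-0.20)(-0.15)] = 0.2250
  C_31 = (-0.20)(-0.40) − (-0.15)(0.80) = 0.2000
  C_32 = −[(0.65)(-0.40) − (-0.15)(-0.25)] = 0.2975
  C_33 = (0.65)(0.80) − (-0.20)(-0.25) = 0.4700
det(I−A) = Σ_j (I−A)_1j·C_1j = (0.65)(0.5200) + (-0.20)(0.2600) + (-0.15)(0.1950) = 0.25675
adj(I−A) = Cᵀ =
  [ 0.5200   0.2050   0.2000]
  [ 0.2600   0.4975   0.2975]
  [ 0.1950   0.2250   0.4700]
(I − A)⁻¹ = adj(I−A) / det(I−A) ≈
  [   2.02532     0.79844     0.77897]
  [   1.01266     1.93768     1.15871]
  [   0.75949     0.87634     1.83057]
The output multiplier for sector j is the column-j sum of the Leontief inverse (I − A)⁻¹ = adj(I−A) / det(I−A).
Column F of adj(I−A): (0.5200, 0.2600, 0.1950); det(I−A) = 0.25675.
m_F = (0.5200 + 0.2600 + 0.1950) / 0.25675 = 0.975 / 0.25675 ≈ 3.7975.

m_F = 3.7975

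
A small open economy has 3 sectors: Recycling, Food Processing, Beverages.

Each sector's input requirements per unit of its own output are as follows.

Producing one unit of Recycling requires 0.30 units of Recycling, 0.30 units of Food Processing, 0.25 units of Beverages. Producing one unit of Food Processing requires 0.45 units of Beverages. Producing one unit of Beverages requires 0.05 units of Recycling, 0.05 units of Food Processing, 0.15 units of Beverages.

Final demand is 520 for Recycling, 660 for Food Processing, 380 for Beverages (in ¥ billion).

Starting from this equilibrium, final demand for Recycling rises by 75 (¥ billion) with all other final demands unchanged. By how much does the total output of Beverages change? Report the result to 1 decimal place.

Δx_B = 51.6

I − A =
  [   0.70     0.00    -0.05]
  [  -0.30     1.00    -0.05]
  [  -0.25    -0.45     0.85]
Cofactors of I−A, C_ij = (−1)^(i+j)·(minor ij) (rows/columns in the sector order above):
  C_11 = (1.00)(0.85) − (-0.05)(-0.45) = 0.8275
  C_12 = −[(-0.30)(0.85) − (-0.05)(-0.25)] = 0.2675
  C_13 = (-0.30)(-0.45) − (1.00)(-0.25) = 0.3850
  C_21 = −[(0.00)(0.85) − (-0.05)(-0.45)] = 0.0225
  C_22 = (0.70)(0.85) − (-0.05)(-0.25) = 0.5825
  C_23 = −[(0.70)(-0.45) − (0.00)(-0.25)] = 0.3150
  C_31 = (0.00)(-0.05) − (-0.05)(1.00) = 0.0500
  C_32 = −[(0.70)(-0.05) − (-0.05)(-0.30)] = 0.0500
  C_33 = (0.70)(1.00) − (0.00)(-0.30) = 0.7000
det(I−A) = Σ_j (I−A)_1j·C_1j = (0.70)(0.8275) + (0.00)(0.2675) + (-0.05)(0.3850) = 0.5600
adj(I−A) = Cᵀ =
  [ 0.8275   0.0225   0.0500]
  [ 0.2675   0.5825   0.0500]
  [ 0.3850   0.3150   0.7000]
(I − A)⁻¹ = adj(I−A) / det(I−A) ≈
  [   1.4777     0.0402     0.0893]
  [   0.4777     1.0402     0.0893]
  [   0.6875     0.5625     1.2500]
Δx = (I − A)⁻¹ Δd with Δd having +75 in the Recycling component and 0 elsewhere.
So Δx_B = L_BR · (+75), where L_BR = adj(I−A)_BR / det(I−A) = 0.3850 / 0.5600.
Δx_B = 0.3850 × (+75) / 0.5600 = 28.875 / 0.5600 ≈ 51.6.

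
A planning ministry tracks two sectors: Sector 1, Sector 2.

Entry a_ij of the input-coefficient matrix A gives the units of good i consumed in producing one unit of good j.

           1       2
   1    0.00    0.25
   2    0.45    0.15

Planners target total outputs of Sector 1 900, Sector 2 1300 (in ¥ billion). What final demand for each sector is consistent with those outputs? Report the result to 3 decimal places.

d_1 = 575.000, d_2 = 700.000

I − A =
  [   1.00    -0.25]
  [  -0.45     0.85]
d = (I − A) x:
  d_1 = (+1.00)·900 + (-0.25)·1300 = 575.000
  d_2 = (-0.45)·900 + (+0.85)·1300 = 700.000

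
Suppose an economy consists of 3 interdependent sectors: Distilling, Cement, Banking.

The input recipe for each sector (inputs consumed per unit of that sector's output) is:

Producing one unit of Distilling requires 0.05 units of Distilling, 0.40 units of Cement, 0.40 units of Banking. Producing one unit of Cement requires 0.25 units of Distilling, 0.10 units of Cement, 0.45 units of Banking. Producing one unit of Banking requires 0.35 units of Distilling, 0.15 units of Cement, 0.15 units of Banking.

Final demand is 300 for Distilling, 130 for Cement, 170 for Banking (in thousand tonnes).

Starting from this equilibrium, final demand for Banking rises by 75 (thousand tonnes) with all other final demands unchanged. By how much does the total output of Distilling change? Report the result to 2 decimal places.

I − A =
  [   0.95    -0.25    -0.35]
  [  -0.40     0.90    -0.15]
  [  -0.40    -0.45     0.85]
Cofactors of I−A, C_ij = (−1)^(i+j)·(minor ij) (rows/columns in the sector order above):
  C_11 = (0.90)(0.85) − (-0.15)(-0.45) = 0.6975
  C_12 = −[(-0.40)(0.85) − (-0.15)(-0.40)] = 0.4000
  C_13 = (-0.40)(-0.45) − (0.90)(-0.40) = 0.5400
  C_21 = −[(-0.25)(0.85) − (-0.35)(-0.45)] = 0.3700
  C_22 = (0.95)(0.85) − (-0.35)(-0.40) = 0.6675
  C_23 = −[(0.95)(-0.45) − (-0.25)(-0.40)] = 0.5275
  C_31 = (-0.25)(-0.15) − (-0.35)(0.90) = 0.3525
  C_32 = −[(0.95)(-0.15) − (-0.35)(-0.40)] = 0.2825
  C_33 = (0.95)(0.90) − (-0.25)(-0.40) = 0.7550
det(I−A) = Σ_j (I−A)_1j·C_1j = (0.95)(0.6975) + (-0.25)(0.4000) + (-0.35)(0.5400) = 0.373625
adj(I−A) = Cᵀ =
  [ 0.6975   0.3700   0.3525]
  [ 0.4000   0.6675   0.2825]
  [ 0.5400   0.5275   0.7550]
(I − A)⁻¹ = adj(I−A) / det(I−A) ≈
  [   1.8668     0.9903     0.9435]
  [   1.0706     1.7866     0.7561]
  [   1.4453     1.4118     2.0207]
Δx = (I − A)⁻¹ Δd with Δd having +75 in the Banking component and 0 elsewhere.
So Δx_D = L_DB · (+75), where L_DB = adj(I−A)_DB / det(I−A) = 0.3525 / 0.373625.
Δx_D = 0.3525 × (+75) / 0.373625 = 26.4375 / 0.373625 ≈ 70.76.

Δx_D = 70.76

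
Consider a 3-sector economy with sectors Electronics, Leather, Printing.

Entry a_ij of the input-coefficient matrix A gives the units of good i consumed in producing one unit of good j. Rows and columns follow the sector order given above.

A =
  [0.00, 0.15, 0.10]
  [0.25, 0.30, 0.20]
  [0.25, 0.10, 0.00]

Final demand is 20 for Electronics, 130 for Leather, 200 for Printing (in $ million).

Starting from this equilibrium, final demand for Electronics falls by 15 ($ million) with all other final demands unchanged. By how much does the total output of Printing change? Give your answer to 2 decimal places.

I − A =
  [   1.00    -0.15    -0.10]
  [  -0.25     0.70    -0.20]
  [  -0.25    -0.10     1.00]
Cofactors of I−A, C_ij = (−1)^(i+j)·(minor ij) (rows/columns in the sector order above):
  C_11 = (0.70)(1.00) − (-0.20)(-0.10) = 0.6800
  C_12 = −[(-0.25)(1.00) − (-0.20)(-0.25)] = 0.3000
  C_13 = (-0.25)(-0.10) − (0.70)(-0.25) = 0.2000
  C_21 = −[(-0.15)(1.00) − (-0.10)(-0.10)] = 0.1600
  C_22 = (1.00)(1.00) − (-0.10)(-0.25) = 0.9750
  C_23 = −[(1.00)(-0.10) − (-0.15)(-0.25)] = 0.1375
  C_31 = (-0.15)(-0.20) − (-0.10)(0.70) = 0.1000
  C_32 = −[(1.00)(-0.20) − (-0.10)(-0.25)] = 0.2250
  C_33 = (1.00)(0.70) − (-0.15)(-0.25) = 0.6625
det(I−A) = Σ_j (I−A)_1j·C_1j = (1.00)(0.6800) + (-0.15)(0.3000) + (-0.10)(0.2000) = 0.6150
adj(I−A) = Cᵀ =
  [ 0.6800   0.1600   0.1000]
  [ 0.3000   0.9750   0.2250]
  [ 0.2000   0.1375   0.6625]
(I − A)⁻¹ = adj(I−A) / det(I−A) ≈
  [   1.1057     0.2602     0.1626]
  [   0.4878     1.5854     0.3659]
  [   0.3252     0.2236     1.0772]
Δx = (I − A)⁻¹ Δd with Δd having -15 in the Electronics component and 0 elsewhere.
So Δx_3 = L_31 · (-15), where L_31 = adj(I−A)_31 / det(I−A) = 0.2000 / 0.6150.
Δx_3 = 0.2000 × (-15) / 0.6150 = -3.00 / 0.6150 ≈ -4.88.

Δx_3 = -4.88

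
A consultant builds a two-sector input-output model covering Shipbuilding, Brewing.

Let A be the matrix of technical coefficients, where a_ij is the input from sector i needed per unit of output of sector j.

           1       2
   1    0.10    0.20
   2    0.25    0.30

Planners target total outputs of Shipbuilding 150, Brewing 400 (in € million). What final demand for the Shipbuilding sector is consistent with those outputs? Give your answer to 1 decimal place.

I − A =
  [   0.90    -0.20]
  [  -0.25     0.70]
d = (I − A) x:
  d_1 = (+0.90)·150 + (-0.20)·400 = 55.0
  d_2 = (-0.25)·150 + (+0.70)·400 = 242.5

d_1 = 55.0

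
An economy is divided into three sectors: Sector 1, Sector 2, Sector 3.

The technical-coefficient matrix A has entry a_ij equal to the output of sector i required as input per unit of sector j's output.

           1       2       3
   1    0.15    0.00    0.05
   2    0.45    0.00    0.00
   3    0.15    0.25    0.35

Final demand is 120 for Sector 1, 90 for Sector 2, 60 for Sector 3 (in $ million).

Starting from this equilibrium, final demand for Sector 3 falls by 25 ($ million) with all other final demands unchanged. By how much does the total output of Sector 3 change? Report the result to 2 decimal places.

I − A =
  [   0.85     0.00    -0.05]
  [  -0.45     1.00     0.00]
  [  -0.15    -0.25     0.65]
Cofactors of I−A, C_ij = (−1)^(i+j)·(minor ij) (rows/columns in the sector order above):
  C_11 = (1.00)(0.65) − (0.00)(-0.25) = 0.6500
  C_12 = −[(-0.45)(0.65) − (0.00)(-0.15)] = 0.2925
  C_13 = (-0.45)(-0.25) − (1.00)(-0.15) = 0.2625
  C_21 = −[(0.00)(0.65) − (-0.05)(-0.25)] = 0.0125
  C_22 = (0.85)(0.65) − (-0.05)(-0.15) = 0.5450
  C_23 = −[(0.85)(-0.25) − (0.00)(-0.15)] = 0.2125
  C_31 = (0.00)(0.00) − (-0.05)(1.00) = 0.0500
  C_32 = −[(0.85)(0.00) − (-0.05)(-0.45)] = 0.0225
  C_33 = (0.85)(1.00) − (0.00)(-0.45) = 0.8500
det(I−A) = Σ_j (I−A)_1j·C_1j = (0.85)(0.6500) + (0.00)(0.2925) + (-0.05)(0.2625) = 0.539375
adj(I−A) = Cᵀ =
  [ 0.6500   0.0125   0.0500]
  [ 0.2925   0.5450   0.0225]
  [ 0.2625   0.2125   0.8500]
(I − A)⁻¹ = adj(I−A) / det(I−A) ≈
  [   1.2051     0.0232     0.0927]
  [   0.5423     1.0104     0.0417]
  [   0.4867     0.3940     1.5759]
Δx = (I − A)⁻¹ Δd with Δd having -25 in the Sector 3 component and 0 elsewhere.
So Δx_3 = L_33 · (-25), where L_33 = adj(I−A)_33 / det(I−A) = 0.8500 / 0.539375.
Δx_3 = 0.8500 × (-25) / 0.539375 = -21.25 / 0.539375 ≈ -39.40.

Δx_3 = -39.40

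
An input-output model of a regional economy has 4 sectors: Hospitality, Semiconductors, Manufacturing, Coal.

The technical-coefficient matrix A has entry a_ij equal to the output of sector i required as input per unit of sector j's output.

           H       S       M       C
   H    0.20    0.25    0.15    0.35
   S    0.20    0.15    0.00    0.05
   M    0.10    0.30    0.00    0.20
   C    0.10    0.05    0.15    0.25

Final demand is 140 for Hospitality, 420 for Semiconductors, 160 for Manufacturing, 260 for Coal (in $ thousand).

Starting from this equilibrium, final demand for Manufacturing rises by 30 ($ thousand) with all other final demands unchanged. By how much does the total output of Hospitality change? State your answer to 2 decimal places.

I − A =
  [   0.80    -0.25    -0.15    -0.35]
  [  -0.20     0.85     0.00    -0.05]
  [  -0.10    -0.30     1.00    -0.20]
  [  -0.10    -0.05    -0.15     0.75]
Compute the cofactors C_ij = (−1)^(i+j)·(3×3 minor ij) of I−A; the adjugate is their transpose:
adj(I−A) = Cᵀ =
  [ 0.60725   0.24850   0.14175   0.33775]
  [ 0.14975   0.52150   0.03975   0.11525]
  [ 0.12900   0.20300   0.43600   0.19000]
  [ 0.11675   0.10850   0.10875   0.60825]
det(I−A) = Σ_j (I−A)_1j·C_1j = (0.80)(0.60725) + (-0.25)(0.14975) + (-0.15)(0.12900) + (-0.35)(0.11675) = 0.38815
(I − A)⁻¹ = adj(I−A) / det(I−A) ≈
  [   1.5645     0.6402     0.3652     0.8702]
  [   0.3858     1.3436     0.1024     0.2969]
  [   0.3323     0.5230     1.1233     0.4895]
  [   0.3008     0.2795     0.2802     1.5670]
Δx = (I − A)⁻¹ Δd with Δd having +30 in the Manufacturing component and 0 elsewhere.
So Δx_H = L_HM · (+30), where L_HM = adj(I−A)_HM / det(I−A) = 0.14175 / 0.38815.
Δx_H = 0.14175 × (+30) / 0.38815 = 4.2525 / 0.38815 ≈ 10.96.

Δx_H = 10.96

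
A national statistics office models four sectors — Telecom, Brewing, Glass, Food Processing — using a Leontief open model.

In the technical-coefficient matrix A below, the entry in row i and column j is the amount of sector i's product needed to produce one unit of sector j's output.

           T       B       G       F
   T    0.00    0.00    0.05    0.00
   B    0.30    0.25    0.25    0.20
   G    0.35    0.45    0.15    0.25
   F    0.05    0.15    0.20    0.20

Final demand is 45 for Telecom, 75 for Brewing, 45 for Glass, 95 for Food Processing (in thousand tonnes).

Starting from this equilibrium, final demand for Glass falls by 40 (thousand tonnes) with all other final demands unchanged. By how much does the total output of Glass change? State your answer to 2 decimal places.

Δx_G = -72.84

I − A =
  [   1.00     0.00    -0.05     0.00]
  [  -0.30     0.75    -0.25    -0.20]
  [  -0.35    -0.45     0.85    -0.25]
  [  -0.05    -0.15    -0.20     0.80]
Compute the cofactors C_ij = (−1)^(i+j)·(3×3 minor ij) of I−A; the adjugate is their transpose:
adj(I−A) = Cᵀ =
  [ 0.329625   0.019875   0.028500   0.013875]
  [ 0.284625   0.615375   0.252500   0.232750]
  [ 0.332625   0.397500   0.570000   0.277500]
  [ 0.157125   0.216000   0.191625   0.505125]
det(I−A) = Σ_j (I−A)_1j·C_1j = (1.00)(0.329625) + (0.00)(0.284625) + (-0.05)(0.332625) + (0.00)(0.157125) = 0.31299375
(I − A)⁻¹ = adj(I−A) / det(I−A) ≈
  [   1.0531     0.0635     0.0911     0.0443]
  [   0.9094     1.9661     0.8067     0.7436]
  [   1.0627     1.2700     1.8211     0.8866]
  [   0.5020     0.6901     0.6122     1.6139]
Δx = (I − A)⁻¹ Δd with Δd having -40 in the Glass component and 0 elsewhere.
So Δx_G = L_GG · (-40), where L_GG = adj(I−A)_GG / det(I−A) = 0.570000 / 0.31299375.
Δx_G = 0.570000 × (-40) / 0.31299375 = -22.80 / 0.31299375 ≈ -72.84.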